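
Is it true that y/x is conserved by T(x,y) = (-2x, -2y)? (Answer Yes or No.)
Yes

Substitute T(x,y) = (-2x, -2y) into the expression and compare with the original.

Original: y/x
After applying T: (-2y)/(-2x) = y/x

This is identical to the original y/x, so the expression is invariant.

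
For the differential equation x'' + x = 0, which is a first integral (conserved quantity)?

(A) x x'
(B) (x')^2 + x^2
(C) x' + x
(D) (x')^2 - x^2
B

A first integral I satisfies dI/dt = 0 along every solution. Differentiate each option and use the equation of motion:
(A) d/dt[x x'] = (x')^2 + x x'' = (x')^2 - x^2, not identically 0
(B) d/dt[(x')^2 + x^2] = 2x'x'' + 2x x' = 2x'(-x) + 2x x' = 0
(C) d/dt[x' + x] = x'' + x' = -x + x', not identically 0
(D) d/dt[(x')^2 - x^2] = 2x'x'' - 2x x' = -4x x', not identically 0

Only (B) has zero time-derivative. So the energy-like quantity (x')^2 + x^2 is the first integral.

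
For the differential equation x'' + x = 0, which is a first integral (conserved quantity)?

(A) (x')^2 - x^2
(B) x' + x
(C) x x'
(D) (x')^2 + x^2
D

A first integral I satisfies dI/dt = 0 along every solution. Differentiate each option and use the equation of motion:
(A) d/dt[(x')^2 - x^2] = 2x'x'' - 2x x' = -4x x', not identically 0
(B) d/dt[x' + x] = x'' + x' = -x + x', not identically 0
(C) d/dt[x x'] = (x')^2 + x x'' = (x')^2 - x^2, not identically 0
(D) d/dt[(x')^2 + x^2] = 2x'x'' + 2x x' = 2x'(-x) + 2x x' = 0

Only (D) has zero time-derivative. So the energy-like quantity (x')^2 + x^2 is the first integral.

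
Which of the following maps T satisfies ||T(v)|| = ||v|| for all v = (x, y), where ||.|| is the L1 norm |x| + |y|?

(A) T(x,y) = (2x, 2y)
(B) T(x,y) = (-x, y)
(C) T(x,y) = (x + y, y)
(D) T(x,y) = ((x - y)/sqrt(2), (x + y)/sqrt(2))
B

A transformation preserves a norm if ||T(v)|| = ||v|| for every v; a single vector where the norm changes rules an option out.

(A) T(x,y) = (2x, 2y): v = (1, 0) has norm |1| + |0| = 1, but T(v) = (2, 0) has norm 2 -- not preserved.
(B) T(x,y) = (-x, y): preserves the norm -- it only permutes the coordinates and/or flips signs, which leaves |x| + |y| unchanged.
(C) T(x,y) = (x + y, y): v = (0, 1) has norm |0| + |1| = 1, but T(v) = (1, 1) has norm 2 -- not preserved.
(D) T(x,y) = ((x - y)/sqrt(2), (x + y)/sqrt(2)): v = (1, 0) has norm |1| + |0| = 1, but T(v) = (sqrt(2)/2, sqrt(2)/2) has norm sqrt(2) -- not preserved.

Therefore the answer is (B).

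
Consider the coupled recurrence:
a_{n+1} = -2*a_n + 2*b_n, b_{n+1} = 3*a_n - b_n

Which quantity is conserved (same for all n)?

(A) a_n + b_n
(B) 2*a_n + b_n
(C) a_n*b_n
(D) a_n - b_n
A

Replace a_n by a_{n+1} = -2*a_n + 2*b_n and b_n by b_{n+1} = 3*a_n - b_n in each option and simplify:
(A) a_n + b_n  ->  (-2*a_n + 2*b_n) + (3*a_n - b_n) = a_n + b_n   [conserved]
(B) 2*a_n + b_n  ->  2*(-2*a_n + 2*b_n) + (3*a_n - b_n) = -a_n + 3*b_n   [not conserved]
(C) a_n*b_n  ->  (-2*a_n + 2*b_n)*(3*a_n - b_n) = -6*a_n^2 + 8*a_n*b_n - 2*b_n^2   [not conserved]
(D) a_n - b_n  ->  (-2*a_n + 2*b_n) - (3*a_n - b_n) = -5*a_n + 3*b_n   [not conserved]

Only (A) a_n + b_n returns to itself after one step, so it is the conserved quantity.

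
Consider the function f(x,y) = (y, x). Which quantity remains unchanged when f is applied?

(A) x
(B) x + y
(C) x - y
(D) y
B

For f(x,y) = (y, x):
After applying f: x' = y, y' = x. So x' + y' = y + x = x + y.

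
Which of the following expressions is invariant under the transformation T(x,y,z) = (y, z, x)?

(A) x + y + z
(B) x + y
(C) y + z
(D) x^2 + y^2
A

Apply T(x,y,z) = (y, z, x) to each option, i.e. replace (x, y, z) by the transformed coordinates.
Substitute the transformed coordinates into each option and compare with the original:
(A) x + y + z  ->  (y) + (z) + (x) = x + y + z   [equals x + y + z: invariant]
(B) x + y  ->  (y) + (z) = y + z   [differs from x + y: not invariant]
(C) y + z  ->  (z) + (x) = x + z   [differs from y + z: not invariant]
(D) x^2 + y^2  ->  (y)^2 + (z)^2 = y^2 + z^2   [differs from x^2 + y^2: not invariant]

Only option (A), x + y + z, is unchanged by the transformation.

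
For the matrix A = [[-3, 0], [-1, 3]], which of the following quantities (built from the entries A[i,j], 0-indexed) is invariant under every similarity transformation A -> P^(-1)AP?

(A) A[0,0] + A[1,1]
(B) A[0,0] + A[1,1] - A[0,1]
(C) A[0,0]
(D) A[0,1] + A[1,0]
A

A[0,0] + A[1,1] is the trace of A. By the cyclic property of the trace, tr(P^(-1)AP) = tr(APP^(-1)) = tr(A), so it is the same for every matrix similar to A.

The other combinations are not similarity invariants. For example, take P = [[1, -1], [0, 1]] (det P = 1), so P^(-1) = [[1, 1], [0, 1]] and
B = P^(-1)AP = [[-4, 7], [-1, 4]].
Evaluating each option on A and on B:
(A) A[0,0] + A[1,1]: 0 for A, 0 for B -> unchanged
(B) A[0,0] + A[1,1] - A[0,1]: 0 for A, -7 for B -> changes
(C) A[0,0]: -3 for A, -4 for B -> changes
(D) A[0,1] + A[1,0]: -1 for A, 6 for B -> changes

Only (A) A[0,0] + A[1,1] = 0 survives (and it does so for every P, not just this one), so it is the invariant.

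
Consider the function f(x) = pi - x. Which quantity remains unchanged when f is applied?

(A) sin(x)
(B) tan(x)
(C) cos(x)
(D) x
A

For f(x) = pi - x:
sin(pi - x) = sin(x), so sine is invariant under this transformation.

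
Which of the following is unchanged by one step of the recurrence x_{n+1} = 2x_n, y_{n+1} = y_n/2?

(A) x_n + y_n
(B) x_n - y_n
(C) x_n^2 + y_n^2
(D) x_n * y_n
D

For the recurrence x_{n+1} = 2x_n, y_{n+1} = y_n/2:

x_{n+1} * y_{n+1} = (2x_n) * (y_n/2) = x_n * y_n
The product is conserved.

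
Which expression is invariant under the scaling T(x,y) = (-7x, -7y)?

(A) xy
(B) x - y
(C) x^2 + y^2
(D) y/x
D

Under the uniform scaling T(x,y) = (-7x, -7y):
Substitute the transformed coordinates into each option and compare with the original:
(A) xy  ->  (-7x)(-7y) = 49xy   [differs from xy: not invariant]
(B) x - y  ->  (-7x) - (-7y) = -7x + 7y   [differs from x - y: not invariant]
(C) x^2 + y^2  ->  (-7x)^2 + (-7y)^2 = 49x^2 + 49y^2   [differs from x^2 + y^2: not invariant]
(D) y/x  ->  (-7y)/(-7x) = y/x   [equals y/x: invariant]

Only option (D), y/x, is unchanged by the transformation.
The common factor -7 cancels in a ratio of coordinates, while sums, products and sums of squares pick up factors of -7 or 49.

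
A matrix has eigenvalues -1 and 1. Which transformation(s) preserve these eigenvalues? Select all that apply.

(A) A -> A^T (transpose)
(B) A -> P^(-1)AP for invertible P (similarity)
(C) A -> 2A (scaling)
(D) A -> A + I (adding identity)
A and B

Eigenvalues are preserved by:
1. Similarity transformations: A -> P^(-1)AP (same characteristic polynomial)
2. Transpose: A^T has the same eigenvalues as A

Eigenvalues are NOT preserved by:
- Adding identity: eigenvalues become -1+1, 1+1
- Scaling: eigenvalues become -2, 2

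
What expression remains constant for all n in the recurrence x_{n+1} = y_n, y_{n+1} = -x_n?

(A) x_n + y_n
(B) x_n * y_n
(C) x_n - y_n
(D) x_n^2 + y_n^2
D

For the recurrence x_{n+1} = y_n, y_{n+1} = -x_n:

x_{n+1}^2 + y_{n+1}^2 = y_n^2 + (-x_n)^2 = x_n^2 + y_n^2
The sum of squares is conserved (like energy in a harmonic oscillator).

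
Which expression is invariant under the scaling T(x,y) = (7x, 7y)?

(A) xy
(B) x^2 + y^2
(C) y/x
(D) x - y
C

Under the uniform scaling T(x,y) = (7x, 7y):
Substitute the transformed coordinates into each option and compare with the original:
(A) xy  ->  (7x)(7y) = 49xy   [differs from xy: not invariant]
(B) x^2 + y^2  ->  (7x)^2 + (7y)^2 = 49x^2 + 49y^2   [differs from x^2 + y^2: not invariant]
(C) y/x  ->  (7y)/(7x) = y/x   [equals y/x: invariant]
(D) x - y  ->  (7x) - (7y) = 7x - 7y   [differs from x - y: not invariant]

Only option (C), y/x, is unchanged by the transformation.
The common factor 7 cancels in a ratio of coordinates, while sums, products and sums of squares pick up factors of 7 or 49.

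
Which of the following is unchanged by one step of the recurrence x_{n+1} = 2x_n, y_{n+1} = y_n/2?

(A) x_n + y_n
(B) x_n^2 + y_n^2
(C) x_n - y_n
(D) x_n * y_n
D

For the recurrence x_{n+1} = 2x_n, y_{n+1} = y_n/2:

x_{n+1} * y_{n+1} = (2x_n) * (y_n/2) = x_n * y_n
The product is conserved.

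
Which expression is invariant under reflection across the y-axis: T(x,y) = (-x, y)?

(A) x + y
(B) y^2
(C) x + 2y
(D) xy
B

The map is reflection across the y-axis: T(x,y) = (-x, y).
Substitute the transformed coordinates into each option and compare with the original:
(A) x + y  ->  (-x) + (y) = -x + y   [differs from x + y: not invariant]
(B) y^2  ->  (y)^2 = y^2   [equals y^2: invariant]
(C) x + 2y  ->  (-x) + 2(y) = -x + 2y   [differs from x + 2y: not invariant]
(D) xy  ->  (-x)(y) = -xy   [differs from xy: not invariant]

Only option (B), y^2, is unchanged by the transformation.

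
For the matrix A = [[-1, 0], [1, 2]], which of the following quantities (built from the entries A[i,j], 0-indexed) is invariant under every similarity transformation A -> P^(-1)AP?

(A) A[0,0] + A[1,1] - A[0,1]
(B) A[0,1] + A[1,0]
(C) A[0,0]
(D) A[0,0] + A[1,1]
D

A[0,0] + A[1,1] is the trace of A. By the cyclic property of the trace, tr(P^(-1)AP) = tr(APP^(-1)) = tr(A), so it is the same for every matrix similar to A.

The other combinations are not similarity invariants. For example, take P = [[1, 1], [1, 2]] (det P = 1), so P^(-1) = [[2, -1], [-1, 1]] and
B = P^(-1)AP = [[-5, -7], [4, 6]].
Evaluating each option on A and on B:
(A) A[0,0] + A[1,1] - A[0,1]: 1 for A, 8 for B -> changes
(B) A[0,1] + A[1,0]: 1 for A, -3 for B -> changes
(C) A[0,0]: -1 for A, -5 for B -> changes
(D) A[0,0] + A[1,1]: 1 for A, 1 for B -> unchanged

Only (D) A[0,0] + A[1,1] = 1 survives (and it does so for every P, not just this one), so it is the invariant.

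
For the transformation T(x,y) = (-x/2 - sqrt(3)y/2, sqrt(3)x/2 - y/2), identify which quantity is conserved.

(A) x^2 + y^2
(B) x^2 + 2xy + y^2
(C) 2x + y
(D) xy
A

An expression E(x,y) is invariant under T if E(T(x,y)) = E(x,y). Here T(x,y) = (-x/2 - sqrt(3)y/2, sqrt(3)x/2 - y/2).
Substitute the transformed coordinates into each option and compare with the original:
(A) x^2 + y^2  ->  (-x/2 - sqrt(3)y/2)^2 + (sqrt(3)x/2 - y/2)^2 = x^2 + y^2   [equals x^2 + y^2: invariant]
(B) x^2 + 2xy + y^2  ->  (-x/2 - sqrt(3)y/2)^2 + 2(-x/2 - sqrt(3)y/2)(sqrt(3)x/2 - y/2) + (sqrt(3)x/2 - y/2)^2 = -sqrt(3)x^2/2 + x^2 - xy + sqrt(3)y^2/2 + y^2   [differs from x^2 + 2xy + y^2: not invariant]
(C) 2x + y  ->  2(-x/2 - sqrt(3)y/2) + (sqrt(3)x/2 - y/2) = -x + sqrt(3)x/2 - sqrt(3)y - y/2   [differs from 2x + y: not invariant]
(D) xy  ->  (-x/2 - sqrt(3)y/2)(sqrt(3)x/2 - y/2) = -sqrt(3)x^2/4 - xy/2 + sqrt(3)y^2/4   [differs from xy: not invariant]

Only option (A), x^2 + y^2, is unchanged by the transformation.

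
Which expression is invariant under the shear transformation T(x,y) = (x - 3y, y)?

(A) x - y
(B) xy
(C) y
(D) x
C

Under the shear T(x,y) = (x - 3y, y):
Substitute the transformed coordinates into each option and compare with the original:
(A) x - y  ->  (x - 3y) - (y) = x - 4y   [differs from x - y: not invariant]
(B) xy  ->  (x - 3y)(y) = xy - 3y^2   [differs from xy: not invariant]
(C) y  ->  (y) = y   [equals y: invariant]
(D) x  ->  (x - 3y) = x - 3y   [differs from x: not invariant]

Only option (C), y, is unchanged by the transformation.
A horizontal shear moves points parallel to the x-axis, so the y-coordinate (and any function of y alone) is unchanged.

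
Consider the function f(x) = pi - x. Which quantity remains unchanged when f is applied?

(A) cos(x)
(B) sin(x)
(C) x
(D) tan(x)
B

For f(x) = pi - x:
sin(pi - x) = sin(x), so sine is invariant under this transformation.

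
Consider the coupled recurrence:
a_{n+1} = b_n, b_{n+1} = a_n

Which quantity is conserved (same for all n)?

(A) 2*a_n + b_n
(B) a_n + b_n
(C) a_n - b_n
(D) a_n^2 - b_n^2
B

Replace a_n by a_{n+1} = b_n and b_n by b_{n+1} = a_n in each option and simplify:
(A) 2*a_n + b_n  ->  2*(b_n) + (a_n) = a_n + 2*b_n   [not conserved]
(B) a_n + b_n  ->  (b_n) + (a_n) = a_n + b_n   [conserved]
(C) a_n - b_n  ->  (b_n) - (a_n) = -a_n + b_n   [not conserved]
(D) a_n^2 - b_n^2  ->  (b_n)^2 - (a_n)^2 = -a_n^2 + b_n^2   [not conserved]

Only (B) a_n + b_n returns to itself after one step, so it is the conserved quantity.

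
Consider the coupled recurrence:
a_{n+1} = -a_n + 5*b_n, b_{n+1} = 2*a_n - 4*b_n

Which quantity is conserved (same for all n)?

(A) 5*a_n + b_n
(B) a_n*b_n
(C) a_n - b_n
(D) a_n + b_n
D

Replace a_n by a_{n+1} = -a_n + 5*b_n and b_n by b_{n+1} = 2*a_n - 4*b_n in each option and simplify:
(A) 5*a_n + b_n  ->  5*(-a_n + 5*b_n) + (2*a_n - 4*b_n) = -3*a_n + 21*b_n   [not conserved]
(B) a_n*b_n  ->  (-a_n + 5*b_n)*(2*a_n - 4*b_n) = -2*a_n^2 + 14*a_n*b_n - 20*b_n^2   [not conserved]
(C) a_n - b_n  ->  (-a_n + 5*b_n) - (2*a_n - 4*b_n) = -3*a_n + 9*b_n   [not conserved]
(D) a_n + b_n  ->  (-a_n + 5*b_n) + (2*a_n - 4*b_n) = a_n + b_n   [conserved]

Only (D) a_n + b_n returns to itself after one step, so it is the conserved quantity.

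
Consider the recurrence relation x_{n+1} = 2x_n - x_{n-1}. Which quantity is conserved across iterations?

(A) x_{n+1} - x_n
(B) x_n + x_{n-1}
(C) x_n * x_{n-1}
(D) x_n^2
A

For the recurrence x_{n+1} = 2x_n - x_{n-1}:

If x_{n+1} = 2x_n - x_{n-1}, then:
x_{n+1} - x_n = x_n - x_{n-1}
The first difference is constant throughout the sequence.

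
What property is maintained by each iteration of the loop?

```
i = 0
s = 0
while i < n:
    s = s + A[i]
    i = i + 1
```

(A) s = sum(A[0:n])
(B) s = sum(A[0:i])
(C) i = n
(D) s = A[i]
B

A loop invariant must hold before the first iteration and be re-established by every execution of the body.

(B) s = sum(A[0:i]): Initially i = 0 and s = 0 = sum of the empty slice A[0:0]. If s = sum(A[0:i]) holds at the top of an iteration, the body sets s to sum(A[0:i]) + A[i] = sum(A[0:i+1]) and then i to i+1, so s = sum(A[0:i]) holds again. At exit i = n, giving s = sum(A[0:n]).

The other options fail:
(A) s = sum(A[0:n]): false before the loop (s = 0, not the full sum) -- it only becomes true at exit.
(C) i = n: false initially (i = 0); it is the exit condition, not an invariant.
(D) s = A[i]: after the first iteration s = A[0] but i = 1, so s = A[i] compares s with the wrong element (and fails in general).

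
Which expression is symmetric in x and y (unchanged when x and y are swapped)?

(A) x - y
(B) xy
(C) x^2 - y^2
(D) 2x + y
B

A symmetric expression is unchanged when the variables are permuted; here the transformation to test is the swap (x, y) -> (y, x).
Substitute the transformed coordinates into each option and compare with the original:
(A) x - y  ->  (y) - (x) = -x + y   [differs from x - y: not invariant]
(B) xy  ->  (y)(x) = xy   [equals xy: invariant]
(C) x^2 - y^2  ->  (y)^2 - (x)^2 = -x^2 + y^2   [differs from x^2 - y^2: not invariant]
(D) 2x + y  ->  2(y) + (x) = x + 2y   [differs from 2x + y: not invariant]

Only option (B), xy, is unchanged by the transformation.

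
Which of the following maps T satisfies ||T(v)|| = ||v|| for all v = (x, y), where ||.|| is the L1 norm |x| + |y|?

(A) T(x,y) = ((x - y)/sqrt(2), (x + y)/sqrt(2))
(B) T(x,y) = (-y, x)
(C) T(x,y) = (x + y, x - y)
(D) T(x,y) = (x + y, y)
B

A transformation preserves a norm if ||T(v)|| = ||v|| for every v; a single vector where the norm changes rules an option out.

(A) T(x,y) = ((x - y)/sqrt(2), (x + y)/sqrt(2)): v = (1, 0) has norm |1| + |0| = 1, but T(v) = (sqrt(2)/2, sqrt(2)/2) has norm sqrt(2) -- not preserved.
(B) T(x,y) = (-y, x): preserves the norm -- it only permutes the coordinates and/or flips signs, which leaves |x| + |y| unchanged.
(C) T(x,y) = (x + y, x - y): v = (1, 0) has norm |1| + |0| = 1, but T(v) = (1, 1) has norm 2 -- not preserved.
(D) T(x,y) = (x + y, y): v = (0, 1) has norm |0| + |1| = 1, but T(v) = (1, 1) has norm 2 -- not preserved.

Therefore the answer is (B).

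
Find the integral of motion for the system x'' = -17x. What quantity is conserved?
E = (x')^2 + 17x^2

Multiply the equation by x':
x' * x'' = -17x * x'
The left side is d/dt[(x')^2/2] and the right side is d/dt[-17x^2/2], so
d/dt[(x')^2/2 + 17x^2/2] = 0, i.e. (x')^2/2 + 17x^2/2 = constant.
Multiplying by 2, the integral of motion is E = (x')^2 + 17x^2.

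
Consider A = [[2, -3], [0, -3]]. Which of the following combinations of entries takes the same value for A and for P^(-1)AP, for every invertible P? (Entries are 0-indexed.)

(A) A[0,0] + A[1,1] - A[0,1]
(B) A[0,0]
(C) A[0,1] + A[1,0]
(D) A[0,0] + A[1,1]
D

A[0,0] + A[1,1] is the trace of A. By the cyclic property of the trace, tr(P^(-1)AP) = tr(APP^(-1)) = tr(A), so it is the same for every matrix similar to A.

The other combinations are not similarity invariants. For example, take P = [[2, 1], [1, 1]] (det P = 1), so P^(-1) = [[1, -1], [-1, 2]] and
B = P^(-1)AP = [[4, 2], [-7, -5]].
Evaluating each option on A and on B:
(A) A[0,0] + A[1,1] - A[0,1]: 2 for A, -3 for B -> changes
(B) A[0,0]: 2 for A, 4 for B -> changes
(C) A[0,1] + A[1,0]: -3 for A, -5 for B -> changes
(D) A[0,0] + A[1,1]: -1 for A, -1 for B -> unchanged

Only (D) A[0,0] + A[1,1] = -1 survives (and it does so for every P, not just this one), so it is the invariant.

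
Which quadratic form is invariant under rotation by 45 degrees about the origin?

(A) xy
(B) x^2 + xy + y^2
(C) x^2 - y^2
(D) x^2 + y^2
D

Rotation by 45 degrees sends (x, y) to (sqrt(2)x/2 - sqrt(2)y/2, sqrt(2)x/2 + sqrt(2)y/2).
Substitute the transformed coordinates into each option and compare with the original:
(A) xy  ->  (sqrt(2)x/2 - sqrt(2)y/2)(sqrt(2)x/2 + sqrt(2)y/2) = x^2/2 - y^2/2   [differs from xy: not invariant]
(B) x^2 + xy + y^2  ->  (sqrt(2)x/2 - sqrt(2)y/2)^2 + (sqrt(2)x/2 - sqrt(2)y/2)(sqrt(2)x/2 + sqrt(2)y/2) + (sqrt(2)x/2 + sqrt(2)y/2)^2 = 3x^2/2 + y^2/2   [differs from x^2 + xy + y^2: not invariant]
(C) x^2 - y^2  ->  (sqrt(2)x/2 - sqrt(2)y/2)^2 - (sqrt(2)x/2 + sqrt(2)y/2)^2 = -2xy   [differs from x^2 - y^2: not invariant]
(D) x^2 + y^2  ->  (sqrt(2)x/2 - sqrt(2)y/2)^2 + (sqrt(2)x/2 + sqrt(2)y/2)^2 = x^2 + y^2   [equals x^2 + y^2: invariant]

Only option (D), x^2 + y^2, is unchanged by the transformation.
x^2 + y^2 is the squared distance from the origin, which rotations preserve.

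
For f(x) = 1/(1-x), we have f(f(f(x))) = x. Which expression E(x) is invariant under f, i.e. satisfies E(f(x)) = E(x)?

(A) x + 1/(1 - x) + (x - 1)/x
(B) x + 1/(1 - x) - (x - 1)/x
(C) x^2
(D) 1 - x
A

Replace x by f(x) = 1/(1 - x) in each option and simplify. As a quick numerical cross-check, also compare E(4) with E(f(4)) = E(-1/3).

(A) x + 1/(1 - x) + (x - 1)/x  ->  (1/(1 - x)) + 1/(1 - (1/(1 - x))) + ((1/(1 - x)) - 1)/(1/(1 - x)), which simplifies back to x + 1/(1 - x) + (x - 1)/x; check: E(4) = 53/12, E(-1/3) = 53/12.   [invariant]
(B) x + 1/(1 - x) - (x - 1)/x  ->  (1/(1 - x)) + 1/(1 - (1/(1 - x))) - ((1/(1 - x)) - 1)/(1/(1 - x)) = (x^2(1 - x) - x + (x - 1)^2)/(x(x - 1)); check: E(4) = 35/12 but E(-1/3) = -43/12.   [not invariant]
(C) x^2  ->  (1/(1 - x))^2 = (x - 1)^(-2); check: E(4) = 16 but E(-1/3) = 1/9.   [not invariant]
(D) 1 - x  ->  1 - (1/(1 - x)) = x/(x - 1); check: E(4) = -3 but E(-1/3) = 4/3.   [not invariant]

Only (A) is unchanged. Indeed f(f(x)) = 1/(1 - 1/(1-x)) = (1-x)/(-x) = (x-1)/x, so E(x) = x + f(x) + f(f(x)) is the sum over the whole 3-cycle; applying f just permutes the three terms cyclically (x -> f(x) -> f(f(x)) -> x), leaving the sum unchanged.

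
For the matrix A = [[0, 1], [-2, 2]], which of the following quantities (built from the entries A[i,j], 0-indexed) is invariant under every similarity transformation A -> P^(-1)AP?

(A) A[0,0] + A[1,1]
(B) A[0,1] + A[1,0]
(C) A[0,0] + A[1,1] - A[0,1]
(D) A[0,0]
A

A[0,0] + A[1,1] is the trace of A. By the cyclic property of the trace, tr(P^(-1)AP) = tr(APP^(-1)) = tr(A), so it is the same for every matrix similar to A.

The other combinations are not similarity invariants. For example, take P = [[1, -1], [0, 1]] (det P = 1), so P^(-1) = [[1, 1], [0, 1]] and
B = P^(-1)AP = [[-2, 5], [-2, 4]].
Evaluating each option on A and on B:
(A) A[0,0] + A[1,1]: 2 for A, 2 for B -> unchanged
(B) A[0,1] + A[1,0]: -1 for A, 3 for B -> changes
(C) A[0,0] + A[1,1] - A[0,1]: 1 for A, -3 for B -> changes
(D) A[0,0]: 0 for A, -2 for B -> changes

Only (A) A[0,0] + A[1,1] = 2 survives (and it does so for every P, not just this one), so it is the invariant.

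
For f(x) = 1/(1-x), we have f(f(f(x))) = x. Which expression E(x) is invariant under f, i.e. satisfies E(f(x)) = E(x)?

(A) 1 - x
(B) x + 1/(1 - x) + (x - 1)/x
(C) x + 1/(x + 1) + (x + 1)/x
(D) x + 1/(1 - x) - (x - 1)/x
B

Replace x by f(x) = 1/(1 - x) in each option and simplify. As a quick numerical cross-check, also compare E(4) with E(f(4)) = E(-1/3).

(A) 1 - x  ->  1 - (1/(1 - x)) = x/(x - 1); check: E(4) = -3 but E(-1/3) = 4/3.   [not invariant]
(B) x + 1/(1 - x) + (x - 1)/x  ->  (1/(1 - x)) + 1/(1 - (1/(1 - x))) + ((1/(1 - x)) - 1)/(1/(1 - x)), which simplifies back to x + 1/(1 - x) + (x - 1)/x; check: E(4) = 53/12, E(-1/3) = 53/12.   [invariant]
(C) x + 1/(x + 1) + (x + 1)/x  ->  (1/(1 - x)) + 1/((1/(1 - x)) + 1) + ((1/(1 - x)) + 1)/(1/(1 - x)) = (-x^3 + 6x^2 - 11x + 7)/(x^2 - 3x + 2); check: E(4) = 109/20 but E(-1/3) = -5/6.   [not invariant]
(D) x + 1/(1 - x) - (x - 1)/x  ->  (1/(1 - x)) + 1/(1 - (1/(1 - x))) - ((1/(1 - x)) - 1)/(1/(1 - x)) = (x^2(1 - x) - x + (x - 1)^2)/(x(x - 1)); check: E(4) = 35/12 but E(-1/3) = -43/12.   [not invariant]

Only (B) is unchanged. Indeed f(f(x)) = 1/(1 - 1/(1-x)) = (1-x)/(-x) = (x-1)/x, so E(x) = x + f(x) + f(f(x)) is the sum over the whole 3-cycle; applying f just permutes the three terms cyclically (x -> f(x) -> f(f(x)) -> x), leaving the sum unchanged.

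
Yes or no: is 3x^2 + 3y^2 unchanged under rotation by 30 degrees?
Yes

Applying rotation by 30 degrees: x' = x*cos(30 degrees) - y*sin(30 degrees) = sqrt(3)x/2 - y/2, y' = x*sin(30 degrees) + y*cos(30 degrees) = x/2 + sqrt(3)y/2

Substituting into 3x^2 + 3y^2:
3(sqrt(3)x/2 - y/2)^2 + 3(x/2 + sqrt(3)y/2)^2
= 3x^2 + 3y^2

This equals the original expression 3x^2 + 3y^2, so it IS invariant.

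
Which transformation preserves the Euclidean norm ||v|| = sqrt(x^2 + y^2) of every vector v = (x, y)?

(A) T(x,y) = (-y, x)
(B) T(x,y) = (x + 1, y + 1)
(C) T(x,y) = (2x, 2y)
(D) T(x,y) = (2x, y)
A

A transformation preserves a norm if ||T(v)|| = ||v|| for every v; a single vector where the norm changes rules an option out.

(A) T(x,y) = (-y, x): preserves the norm -- it is an orthogonal map (a rotation/reflection), and (-y)^2 + (x)^2 simplifies to x^2 + y^2.
(B) T(x,y) = (x + 1, y + 1): v = (1, 0) has norm sqrt((1)^2 + (0)^2) = 1, but T(v) = (2, 1) has norm sqrt(5) -- not preserved.
(C) T(x,y) = (2x, 2y): v = (1, 0) has norm sqrt((1)^2 + (0)^2) = 1, but T(v) = (2, 0) has norm 2 -- not preserved.
(D) T(x,y) = (2x, y): v = (1, 0) has norm sqrt((1)^2 + (0)^2) = 1, but T(v) = (2, 0) has norm 2 -- not preserved.

Therefore the answer is (A).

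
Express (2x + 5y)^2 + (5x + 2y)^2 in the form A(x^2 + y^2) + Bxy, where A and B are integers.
29(x^2 + y^2) + 40xy

Expanding: (2x + 5y)^2 = 4x^2 + 20xy + 25y^2
(5x + 2y)^2 = 25x^2 + 20xy + 4y^2
Sum = (4+25)(x^2+y^2) + 40xy = 29(x^2 + y^2) + 40xy
This is symmetric in x and y.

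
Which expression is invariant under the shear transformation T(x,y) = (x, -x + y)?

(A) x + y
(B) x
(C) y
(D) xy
B

Under the shear T(x,y) = (x, -x + y):
Substitute the transformed coordinates into each option and compare with the original:
(A) x + y  ->  (x) + (-x + y) = y   [differs from x + y: not invariant]
(B) x  ->  (x) = x   [equals x: invariant]
(C) y  ->  (-x + y) = -x + y   [differs from y: not invariant]
(D) xy  ->  (x)(-x + y) = -x^2 + xy   [differs from xy: not invariant]

Only option (B), x, is unchanged by the transformation.
A vertical shear moves points parallel to the y-axis, so the x-coordinate (and any function of x alone) is unchanged.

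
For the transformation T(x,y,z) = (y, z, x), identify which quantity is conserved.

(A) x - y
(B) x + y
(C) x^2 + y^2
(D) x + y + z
D

Apply T(x,y,z) = (y, z, x) to each option, i.e. replace (x, y, z) by the transformed coordinates.
Substitute the transformed coordinates into each option and compare with the original:
(A) x - y  ->  (y) - (z) = y - z   [differs from x - y: not invariant]
(B) x + y  ->  (y) + (z) = y + z   [differs from x + y: not invariant]
(C) x^2 + y^2  ->  (y)^2 + (z)^2 = y^2 + z^2   [differs from x^2 + y^2: not invariant]
(D) x + y + z  ->  (y) + (z) + (x) = x + y + z   [equals x + y + z: invariant]

Only option (D), x + y + z, is unchanged by the transformation.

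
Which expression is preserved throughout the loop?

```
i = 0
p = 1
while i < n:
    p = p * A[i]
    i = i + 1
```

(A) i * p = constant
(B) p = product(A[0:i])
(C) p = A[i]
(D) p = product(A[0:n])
B

A loop invariant must hold before the first iteration and be re-established by every execution of the body.

(B) p = product(A[0:i]): Initially i = 0 and p = 1 = product of the empty slice A[0:0]. If p = product(A[0:i]) holds at the top of an iteration, the body sets p to product(A[0:i]) * A[i] = product(A[0:i+1]) and then i to i+1, so the property is restored. At exit i = n, giving p = product(A[0:n]).

The other options fail:
(A) i * p = constant: initially i * p = 0, but after one iteration it is 1 * A[0], which is nonzero in general.
(C) p = A[i]: after the first iteration p = A[0] but i = 1; in general p is a product of several elements, not a single one.
(D) p = product(A[0:n]): false before the loop (p = 1, not the full product) -- it only becomes true at exit.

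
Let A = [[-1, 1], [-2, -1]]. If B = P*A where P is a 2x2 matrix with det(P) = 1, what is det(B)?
3

By the multiplicative property of determinants, det(B) = det(P*A) = det(P) * det(A) = det(A),
so the determinant is invariant under multiplication by any determinant-1 matrix; we just need det(A).

det(A) = (-1)(-1) - (1)(-2) = 1 - (-2) = 3

Therefore det(B) = 1 * 3 = 3.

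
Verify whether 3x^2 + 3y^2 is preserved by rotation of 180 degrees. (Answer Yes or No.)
Yes

Applying rotation by 180 degrees: x' = x*cos(180 degrees) - y*sin(180 degrees) = -x, y' = x*sin(180 degrees) + y*cos(180 degrees) = -y

Substituting into 3x^2 + 3y^2:
3(-x)^2 + 3(-y)^2
= 3x^2 + 3y^2

This equals the original expression 3x^2 + 3y^2, so it IS invariant.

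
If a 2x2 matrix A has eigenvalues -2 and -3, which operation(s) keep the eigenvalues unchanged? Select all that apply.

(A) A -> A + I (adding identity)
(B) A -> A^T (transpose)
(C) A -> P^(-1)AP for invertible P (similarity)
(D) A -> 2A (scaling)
B and C

Eigenvalues are preserved by:
1. Similarity transformations: A -> P^(-1)AP (same characteristic polynomial)
2. Transpose: A^T has the same eigenvalues as A

Eigenvalues are NOT preserved by:
- Adding identity: eigenvalues become -2+1, -3+1
- Scaling: eigenvalues become -4, -6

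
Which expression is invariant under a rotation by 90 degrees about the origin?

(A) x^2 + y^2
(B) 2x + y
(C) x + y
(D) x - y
A

A rotation by 90 degrees sends (x, y) to (-y, x).
Substitute the transformed coordinates into each option and compare with the original:
(A) x^2 + y^2  ->  (-y)^2 + (x)^2 = x^2 + y^2   [equals x^2 + y^2: invariant]
(B) 2x + y  ->  2(-y) + (x) = x - 2y   [differs from 2x + y: not invariant]
(C) x + y  ->  (-y) + (x) = x - y   [differs from x + y: not invariant]
(D) x - y  ->  (-y) - (x) = -x - y   [differs from x - y: not invariant]

Only option (A), x^2 + y^2, is unchanged by the transformation.
Geometrically, x^2 + y^2 is the squared distance from the origin, which every rotation about the origin preserves.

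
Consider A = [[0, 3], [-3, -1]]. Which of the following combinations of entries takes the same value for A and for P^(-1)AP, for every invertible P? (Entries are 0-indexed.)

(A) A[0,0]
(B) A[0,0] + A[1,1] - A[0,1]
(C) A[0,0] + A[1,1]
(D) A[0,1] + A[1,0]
C

A[0,0] + A[1,1] is the trace of A. By the cyclic property of the trace, tr(P^(-1)AP) = tr(APP^(-1)) = tr(A), so it is the same for every matrix similar to A.

The other combinations are not similarity invariants. For example, take P = [[2, 1], [1, 1]] (det P = 1), so P^(-1) = [[1, -1], [-1, 2]] and
B = P^(-1)AP = [[10, 7], [-17, -11]].
Evaluating each option on A and on B:
(A) A[0,0]: 0 for A, 10 for B -> changes
(B) A[0,0] + A[1,1] - A[0,1]: -4 for A, -8 for B -> changes
(C) A[0,0] + A[1,1]: -1 for A, -1 for B -> unchanged
(D) A[0,1] + A[1,0]: 0 for A, -10 for B -> changes

Only (C) A[0,0] + A[1,1] = -1 survives (and it does so for every P, not just this one), so it is the invariant.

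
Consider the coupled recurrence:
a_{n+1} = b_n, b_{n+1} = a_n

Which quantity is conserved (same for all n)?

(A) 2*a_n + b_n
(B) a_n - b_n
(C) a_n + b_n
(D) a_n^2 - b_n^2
C

Replace a_n by a_{n+1} = b_n and b_n by b_{n+1} = a_n in each option and simplify:
(A) 2*a_n + b_n  ->  2*(b_n) + (a_n) = a_n + 2*b_n   [not conserved]
(B) a_n - b_n  ->  (b_n) - (a_n) = -a_n + b_n   [not conserved]
(C) a_n + b_n  ->  (b_n) + (a_n) = a_n + b_n   [conserved]
(D) a_n^2 - b_n^2  ->  (b_n)^2 - (a_n)^2 = -a_n^2 + b_n^2   [not conserved]

Only (C) a_n + b_n returns to itself after one step, so it is the conserved quantity.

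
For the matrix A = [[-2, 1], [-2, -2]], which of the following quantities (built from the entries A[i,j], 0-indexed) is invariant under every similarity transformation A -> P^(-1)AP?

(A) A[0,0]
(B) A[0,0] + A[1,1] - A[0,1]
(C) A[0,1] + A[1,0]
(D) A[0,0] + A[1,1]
D

A[0,0] + A[1,1] is the trace of A. By the cyclic property of the trace, tr(P^(-1)AP) = tr(APP^(-1)) = tr(A), so it is the same for every matrix similar to A.

The other combinations are not similarity invariants. For example, take P = [[1, 2], [0, 1]] (det P = 1), so P^(-1) = [[1, -2], [0, 1]] and
B = P^(-1)AP = [[2, 9], [-2, -6]].
Evaluating each option on A and on B:
(A) A[0,0]: -2 for A, 2 for B -> changes
(B) A[0,0] + A[1,1] - A[0,1]: -5 for A, -13 for B -> changes
(C) A[0,1] + A[1,0]: -1 for A, 7 for B -> changes
(D) A[0,0] + A[1,1]: -4 for A, -4 for B -> unchanged

Only (D) A[0,0] + A[1,1] = -4 survives (and it does so for every P, not just this one), so it is the invariant.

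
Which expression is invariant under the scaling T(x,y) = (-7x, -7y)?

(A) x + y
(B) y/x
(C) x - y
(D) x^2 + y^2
B

Under the uniform scaling T(x,y) = (-7x, -7y):
Substitute the transformed coordinates into each option and compare with the original:
(A) x + y  ->  (-7x) + (-7y) = -7x - 7y   [differs from x + y: not invariant]
(B) y/x  ->  (-7y)/(-7x) = y/x   [equals y/x: invariant]
(C) x - y  ->  (-7x) - (-7y) = -7x + 7y   [differs from x - y: not invariant]
(D) x^2 + y^2  ->  (-7x)^2 + (-7y)^2 = 49x^2 + 49y^2   [differs from x^2 + y^2: not invariant]

Only option (B), y/x, is unchanged by the transformation.
The common factor -7 cancels in a ratio of coordinates, while sums, products and sums of squares pick up factors of -7 or 49.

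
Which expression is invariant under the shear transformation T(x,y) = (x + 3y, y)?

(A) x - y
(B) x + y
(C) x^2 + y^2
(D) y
D

Under the shear T(x,y) = (x + 3y, y):
Substitute the transformed coordinates into each option and compare with the original:
(A) x - y  ->  (x + 3y) - (y) = x + 2y   [differs from x - y: not invariant]
(B) x + y  ->  (x + 3y) + (y) = x + 4y   [differs from x + y: not invariant]
(C) x^2 + y^2  ->  (x + 3y)^2 + (y)^2 = x^2 + 6xy + 10y^2   [differs from x^2 + y^2: not invariant]
(D) y  ->  (y) = y   [equals y: invariant]

Only option (D), y, is unchanged by the transformation.
A horizontal shear moves points parallel to the x-axis, so the y-coordinate (and any function of y alone) is unchanged.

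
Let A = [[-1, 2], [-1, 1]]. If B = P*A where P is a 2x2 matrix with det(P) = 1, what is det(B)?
1

By the multiplicative property of determinants, det(B) = det(P*A) = det(P) * det(A) = det(A),
so the determinant is invariant under multiplication by any determinant-1 matrix; we just need det(A).

det(A) = (-1)(1) - (2)(-1) = -1 - (-2) = 1

Therefore det(B) = 1 * 1 = 1.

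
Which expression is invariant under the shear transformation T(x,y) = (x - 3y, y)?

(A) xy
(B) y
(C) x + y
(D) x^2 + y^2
B

Under the shear T(x,y) = (x - 3y, y):
Substitute the transformed coordinates into each option and compare with the original:
(A) xy  ->  (x - 3y)(y) = xy - 3y^2   [differs from xy: not invariant]
(B) y  ->  (y) = y   [equals y: invariant]
(C) x + y  ->  (x - 3y) + (y) = x - 2y   [differs from x + y: not invariant]
(D) x^2 + y^2  ->  (x - 3y)^2 + (y)^2 = x^2 - 6xy + 10y^2   [differs from x^2 + y^2: not invariant]

Only option (B), y, is unchanged by the transformation.
A horizontal shear moves points parallel to the x-axis, so the y-coordinate (and any function of y alone) is unchanged.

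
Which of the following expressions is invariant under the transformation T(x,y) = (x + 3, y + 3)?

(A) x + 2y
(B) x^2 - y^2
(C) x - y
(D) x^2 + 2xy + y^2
C

An expression E(x,y) is invariant under T if E(T(x,y)) = E(x,y). Here T(x,y) = (x + 3, y + 3).
Substitute the transformed coordinates into each option and compare with the original:
(A) x + 2y  ->  (x + 3) + 2(y + 3) = x + 2y + 9   [differs from x + 2y: not invariant]
(B) x^2 - y^2  ->  (x + 3)^2 - (y + 3)^2 = x^2 + 6x - y^2 - 6y   [differs from x^2 - y^2: not invariant]
(C) x - y  ->  (x + 3) - (y + 3) = x - y   [equals x - y: invariant]
(D) x^2 + 2xy + y^2  ->  (x + 3)^2 + 2(x + 3)(y + 3) + (y + 3)^2 = x^2 + 2xy + 12x + y^2 + 12y + 36   [differs from x^2 + 2xy + y^2: not invariant]

Only option (C), x - y, is unchanged by the transformation.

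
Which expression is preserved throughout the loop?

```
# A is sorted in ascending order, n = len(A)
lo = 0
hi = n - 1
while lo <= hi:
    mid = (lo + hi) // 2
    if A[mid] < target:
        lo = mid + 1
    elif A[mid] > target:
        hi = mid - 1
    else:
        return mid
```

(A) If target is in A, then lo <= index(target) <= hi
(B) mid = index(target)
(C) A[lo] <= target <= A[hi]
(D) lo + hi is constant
A

A loop invariant must hold before the first iteration and be re-established by every execution of the body.

(A) If target is in A, then lo <= index(target) <= hi: Before the loop [lo, hi] = [0, n-1] covers every index. When A[mid] < target, sortedness puts target strictly to the right of mid, so setting lo = mid + 1 keeps index(target) in [lo, hi]; symmetrically for hi = mid - 1. Hence 'if target is in A then lo <= index(target) <= hi' holds after every iteration, and when lo > hi it proves target is absent.

The other options fail:
(B) mid = index(target): mid is just the current probe; it equals index(target) only on the iteration that returns.
(C) A[lo] <= target <= A[hi]: fails when target is not in A (e.g. target < A[0] already violates it before the loop), so it is not maintained in general.
(D) lo + hi is constant: each iteration moves exactly one of lo, hi, so lo + hi changes (e.g. 0 + (n-1) becomes (mid+1) + (n-1)).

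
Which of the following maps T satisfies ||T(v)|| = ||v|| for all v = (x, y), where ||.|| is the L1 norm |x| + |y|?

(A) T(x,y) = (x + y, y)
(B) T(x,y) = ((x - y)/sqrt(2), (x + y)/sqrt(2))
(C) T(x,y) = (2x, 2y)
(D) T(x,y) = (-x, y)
D

A transformation preserves a norm if ||T(v)|| = ||v|| for every v; a single vector where the norm changes rules an option out.

(A) T(x,y) = (x + y, y): v = (0, 1) has norm |0| + |1| = 1, but T(v) = (1, 1) has norm 2 -- not preserved.
(B) T(x,y) = ((x - y)/sqrt(2), (x + y)/sqrt(2)): v = (1, 0) has norm |1| + |0| = 1, but T(v) = (sqrt(2)/2, sqrt(2)/2) has norm sqrt(2) -- not preserved.
(C) T(x,y) = (2x, 2y): v = (1, 0) has norm |1| + |0| = 1, but T(v) = (2, 0) has norm 2 -- not preserved.
(D) T(x,y) = (-x, y): preserves the norm -- it only permutes the coordinates and/or flips signs, which leaves |x| + |y| unchanged.

Therefore the answer is (D).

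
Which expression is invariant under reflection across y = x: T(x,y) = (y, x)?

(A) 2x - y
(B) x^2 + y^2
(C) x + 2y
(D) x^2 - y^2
B

The map is reflection across y = x: T(x,y) = (y, x).
Substitute the transformed coordinates into each option and compare with the original:
(A) 2x - y  ->  2(y) - (x) = -x + 2y   [differs from 2x - y: not invariant]
(B) x^2 + y^2  ->  (y)^2 + (x)^2 = x^2 + y^2   [equals x^2 + y^2: invariant]
(C) x + 2y  ->  (y) + 2(x) = 2x + y   [differs from x + 2y: not invariant]
(D) x^2 - y^2  ->  (y)^2 - (x)^2 = -x^2 + y^2   [differs from x^2 - y^2: not invariant]

Only option (B), x^2 + y^2, is unchanged by the transformation.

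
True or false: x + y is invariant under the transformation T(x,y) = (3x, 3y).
False

Substitute T(x,y) = (3x, 3y) into the expression and compare with the original.

Original: x + y
After applying T: (3x) + (3y) = 3x + 3y

This differs from the original x + y (difference: 2x + 2y), so the expression is NOT invariant.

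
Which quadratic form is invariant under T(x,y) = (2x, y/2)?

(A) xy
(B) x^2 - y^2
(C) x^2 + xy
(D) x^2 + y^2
A

T multiplies x by 2 and divides y by 2.
Substitute the transformed coordinates into each option and compare with the original:
(A) xy  ->  (2x)(y/2) = xy   [equals xy: invariant]
(B) x^2 - y^2  ->  (2x)^2 - (y/2)^2 = 4x^2 - y^2/4   [differs from x^2 - y^2: not invariant]
(C) x^2 + xy  ->  (2x)^2 + (2x)(y/2) = 4x^2 + xy   [differs from x^2 + xy: not invariant]
(D) x^2 + y^2  ->  (2x)^2 + (y/2)^2 = 4x^2 + y^2/4   [differs from x^2 + y^2: not invariant]

Only option (A), xy, is unchanged by the transformation.
The factors 2 and 1/2 cancel only in the pure product xy.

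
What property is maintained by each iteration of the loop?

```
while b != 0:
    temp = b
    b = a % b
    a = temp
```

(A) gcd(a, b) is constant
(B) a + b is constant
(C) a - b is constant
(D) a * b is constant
A

A loop invariant must hold before the first iteration and be re-established by every execution of the body.

(A) gcd(a, b) is constant: One iteration replaces (a, b) by (b, a mod b). Since a mod b = a - q*b for an integer q, any common divisor of a and b divides b and a mod b, and conversely; hence gcd(b, a mod b) = gcd(a, b). For instance (34, 8) -> (8, 2) keeps gcd = 2. At exit b = 0 and a = gcd of the original inputs.

The other options fail:
(B) a + b is constant: e.g. (a, b) = (34, 8) -> (8, 2): the sum goes from 42 to 10.
(C) a - b is constant: e.g. (a, b) = (34, 8) -> (8, 2): the difference goes from 26 to 6.
(D) a * b is constant: e.g. (a, b) = (34, 8) -> (8, 2): the product goes from 272 to 16.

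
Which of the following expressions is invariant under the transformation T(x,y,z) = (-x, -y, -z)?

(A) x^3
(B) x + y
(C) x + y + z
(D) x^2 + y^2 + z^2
D

Apply T(x,y,z) = (-x, -y, -z) to each option, i.e. replace (x, y, z) by the transformed coordinates.
Substitute the transformed coordinates into each option and compare with the original:
(A) x^3  ->  (-x)^3 = -x^3   [differs from x^3: not invariant]
(B) x + y  ->  (-x) + (-y) = -x - y   [differs from x + y: not invariant]
(C) x + y + z  ->  (-x) + (-y) + (-z) = -x - y - z   [differs from x + y + z: not invariant]
(D) x^2 + y^2 + z^2  ->  (-x)^2 + (-y)^2 + (-z)^2 = x^2 + y^2 + z^2   [equals x^2 + y^2 + z^2: invariant]

Only option (D), x^2 + y^2 + z^2, is unchanged by the transformation.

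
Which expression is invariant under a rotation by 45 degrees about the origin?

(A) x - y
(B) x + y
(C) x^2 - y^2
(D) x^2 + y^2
D

A rotation by 45 degrees sends (x, y) to (sqrt(2)x/2 - sqrt(2)y/2, sqrt(2)x/2 + sqrt(2)y/2).
Substitute the transformed coordinates into each option and compare with the original:
(A) x - y  ->  (sqrt(2)x/2 - sqrt(2)y/2) - (sqrt(2)x/2 + sqrt(2)y/2) = -sqrt(2)y   [differs from x - y: not invariant]
(B) x + y  ->  (sqrt(2)x/2 - sqrt(2)y/2) + (sqrt(2)x/2 + sqrt(2)y/2) = sqrt(2)x   [differs from x + y: not invariant]
(C) x^2 - y^2  ->  (sqrt(2)x/2 - sqrt(2)y/2)^2 - (sqrt(2)x/2 + sqrt(2)y/2)^2 = -2xy   [differs from x^2 - y^2: not invariant]
(D) x^2 + y^2  ->  (sqrt(2)x/2 - sqrt(2)y/2)^2 + (sqrt(2)x/2 + sqrt(2)y/2)^2 = x^2 + y^2   [equals x^2 + y^2: invariant]

Only option (D), x^2 + y^2, is unchanged by the transformation.
Geometrically, x^2 + y^2 is the squared distance from the origin, which every rotation about the origin preserves.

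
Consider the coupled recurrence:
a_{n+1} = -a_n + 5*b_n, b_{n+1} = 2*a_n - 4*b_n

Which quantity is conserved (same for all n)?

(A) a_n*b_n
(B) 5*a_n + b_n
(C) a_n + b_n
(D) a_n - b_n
C

Replace a_n by a_{n+1} = -a_n + 5*b_n and b_n by b_{n+1} = 2*a_n - 4*b_n in each option and simplify:
(A) a_n*b_n  ->  (-a_n + 5*b_n)*(2*a_n - 4*b_n) = -2*a_n^2 + 14*a_n*b_n - 20*b_n^2   [not conserved]
(B) 5*a_n + b_n  ->  5*(-a_n + 5*b_n) + (2*a_n - 4*b_n) = -3*a_n + 21*b_n   [not conserved]
(C) a_n + b_n  ->  (-a_n + 5*b_n) + (2*a_n - 4*b_n) = a_n + b_n   [conserved]
(D) a_n - b_n  ->  (-a_n + 5*b_n) - (2*a_n - 4*b_n) = -3*a_n + 9*b_n   [not conserved]

Only (C) a_n + b_n returns to itself after one step, so it is the conserved quantity.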